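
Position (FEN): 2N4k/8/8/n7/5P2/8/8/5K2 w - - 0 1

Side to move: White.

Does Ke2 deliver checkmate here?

no

After Ke2: black king on h8; in check: no.
Black is not in check, so this cannot be checkmate.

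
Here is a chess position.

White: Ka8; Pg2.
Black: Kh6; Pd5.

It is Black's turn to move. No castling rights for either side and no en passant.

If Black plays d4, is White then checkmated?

After d4: white king on a8; in check: no.
White is not in check, so this cannot be checkmate.

no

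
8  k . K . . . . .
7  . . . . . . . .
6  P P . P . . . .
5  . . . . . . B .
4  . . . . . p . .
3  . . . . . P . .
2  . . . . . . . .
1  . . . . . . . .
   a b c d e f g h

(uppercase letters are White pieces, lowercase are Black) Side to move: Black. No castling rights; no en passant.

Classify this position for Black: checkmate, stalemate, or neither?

stalemate

Black to move; black king on a8.
In check: no.
King squares — a7: attacked by Pb6; b7: attacked by Pa6; b8: attacked by Kc8.
Legal moves for Black: none.
Not in check and no legal moves → stalemate.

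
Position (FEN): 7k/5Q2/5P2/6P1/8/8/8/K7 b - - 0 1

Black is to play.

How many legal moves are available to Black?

0

Black to move; king on h8.
In check: no.
Legal moves: none.
Count: 0.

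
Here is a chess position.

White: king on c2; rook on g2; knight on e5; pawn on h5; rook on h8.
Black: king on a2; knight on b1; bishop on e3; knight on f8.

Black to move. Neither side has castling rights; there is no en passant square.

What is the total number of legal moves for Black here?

20

Black to move; king on a2.
In check: no.
Legal moves: Nh7, Nd7, Ng6, Ne6, Ba7, Bh6, Bb6, Bg5, Bc5, Bf4, Bd4, Bf2, Bd2, Bg1, Bc1, Ka3, Ka1, Nc3, Na3+, Nd2.
Count: 20.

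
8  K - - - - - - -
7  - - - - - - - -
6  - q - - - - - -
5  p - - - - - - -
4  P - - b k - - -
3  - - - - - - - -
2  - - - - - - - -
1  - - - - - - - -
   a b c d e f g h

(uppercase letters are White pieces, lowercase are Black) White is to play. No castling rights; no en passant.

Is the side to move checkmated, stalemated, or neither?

stalemate

White to move; white king on a8.
In check: no.
King squares — a7: attacked by Qb6; b7: attacked by Qb6; b8: attacked by Qb6.
Legal moves for White: none.
Not in check and no legal moves → stalemate.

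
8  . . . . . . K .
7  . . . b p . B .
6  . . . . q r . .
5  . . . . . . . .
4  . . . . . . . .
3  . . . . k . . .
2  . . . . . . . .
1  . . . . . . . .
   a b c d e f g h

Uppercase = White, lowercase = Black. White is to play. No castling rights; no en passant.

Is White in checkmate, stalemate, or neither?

neither

White to move; white king on g8.
In check: yes, from the black queen on e6.
Legal moves for White: Kh8, Kh7.
White is in check but has 2 legal moves → neither.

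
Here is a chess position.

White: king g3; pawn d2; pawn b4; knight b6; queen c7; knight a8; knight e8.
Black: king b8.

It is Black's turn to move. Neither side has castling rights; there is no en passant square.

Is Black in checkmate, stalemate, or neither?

Black to move; black king on b8.
In check: yes, from the white queen on c7.
King squares — a7: attacked by Qc7; b7: attacked by Qc7; c7: attacked by Na8; a8: attacked by Nb6; c8: attacked by Nb6.
Legal moves for Black: none.
In check with no legal moves → checkmate.

checkmate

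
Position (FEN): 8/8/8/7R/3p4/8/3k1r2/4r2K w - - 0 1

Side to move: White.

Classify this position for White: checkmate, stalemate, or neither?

checkmate

White to move; white king on h1.
In check: yes, from the black rook on e1.
King squares — g1: attacked by Re1; g2: attacked by Rf2; h2: attacked by Rf2.
Legal moves for White: none.
In check with no legal moves → checkmate.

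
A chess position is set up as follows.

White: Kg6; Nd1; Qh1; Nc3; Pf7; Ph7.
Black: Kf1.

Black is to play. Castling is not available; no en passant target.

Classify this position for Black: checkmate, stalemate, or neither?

checkmate

Black to move; black king on f1.
In check: yes, from the white queen on h1.
King squares — e1: attacked by Qh1; g1: attacked by Qh1; e2: attacked by Nc3; f2: attacked by Nd1; g2: attacked by Qh1.
Legal moves for Black: none.
In check with no legal moves → checkmate.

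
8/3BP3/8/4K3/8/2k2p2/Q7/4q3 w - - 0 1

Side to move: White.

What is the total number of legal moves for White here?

6

White to move; king on e5.
In check: yes, from the black queen on e1.
Legal moves: Kf6, Kd6, Kf5, Kd5, Kf4, Qe2.
Count: 6.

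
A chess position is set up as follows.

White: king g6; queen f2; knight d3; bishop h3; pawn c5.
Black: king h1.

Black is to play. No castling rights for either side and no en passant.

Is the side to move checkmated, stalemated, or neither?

stalemate

Black to move; black king on h1.
In check: no.
King squares — g1: attacked by Qf2; g2: attacked by Qf2; h2: attacked by Qf2.
Legal moves for Black: none.
Not in check and no legal moves → stalemate.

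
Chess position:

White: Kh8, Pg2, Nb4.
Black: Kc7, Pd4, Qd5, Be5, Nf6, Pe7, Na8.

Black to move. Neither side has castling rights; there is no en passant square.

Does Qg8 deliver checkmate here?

After Qg8: white king on h8; in check: yes, from the black queen on g8.
King squares — g7: attacked by Qg8; h7: attacked by Nf6; g8: attacked by Nf6.
White has no legal moves → checkmate.

yes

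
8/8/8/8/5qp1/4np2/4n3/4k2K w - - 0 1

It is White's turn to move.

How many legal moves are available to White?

0

White to move; king on h1.
In check: no.
Legal moves: none.
Count: 0.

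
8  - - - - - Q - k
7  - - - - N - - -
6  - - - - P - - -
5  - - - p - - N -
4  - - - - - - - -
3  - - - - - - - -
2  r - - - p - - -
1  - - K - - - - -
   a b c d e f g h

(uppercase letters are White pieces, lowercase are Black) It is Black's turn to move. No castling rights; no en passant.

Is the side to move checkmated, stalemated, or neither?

checkmate

Black to move; black king on h8.
In check: yes, from the white queen on f8.
King squares — g7: attacked by Qf8; h7: attacked by Ng5; g8: attacked by Ne7.
Legal moves for Black: none.
In check with no legal moves → checkmate.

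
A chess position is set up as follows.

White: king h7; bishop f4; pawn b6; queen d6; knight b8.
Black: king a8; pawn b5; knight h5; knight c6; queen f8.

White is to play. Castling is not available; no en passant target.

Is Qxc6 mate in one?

yes

After Qxc6: black king on a8; in check: yes, from the white queen on c6.
King squares — a7: attacked by Pb6; b7: attacked by Qc6; b8: attacked by Bf4.
Black has no legal moves → checkmate.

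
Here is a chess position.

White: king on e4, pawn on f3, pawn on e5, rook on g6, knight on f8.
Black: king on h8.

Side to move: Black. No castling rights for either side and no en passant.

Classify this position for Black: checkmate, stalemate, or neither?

stalemate

Black to move; black king on h8.
In check: no.
King squares — g7: attacked by Rg6; h7: attacked by Nf8; g8: attacked by Rg6.
Legal moves for Black: none.
Not in check and no legal moves → stalemate.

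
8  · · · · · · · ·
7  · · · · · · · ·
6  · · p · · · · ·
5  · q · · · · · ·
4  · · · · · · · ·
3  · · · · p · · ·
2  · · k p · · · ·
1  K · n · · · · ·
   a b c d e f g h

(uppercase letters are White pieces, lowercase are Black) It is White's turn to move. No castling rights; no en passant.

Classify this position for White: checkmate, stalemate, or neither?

stalemate

White to move; white king on a1.
In check: no.
King squares — b1: attacked by Kc2; a2: attacked by Nc1; b2: attacked by Kc2.
Legal moves for White: none.
Not in check and no legal moves → stalemate.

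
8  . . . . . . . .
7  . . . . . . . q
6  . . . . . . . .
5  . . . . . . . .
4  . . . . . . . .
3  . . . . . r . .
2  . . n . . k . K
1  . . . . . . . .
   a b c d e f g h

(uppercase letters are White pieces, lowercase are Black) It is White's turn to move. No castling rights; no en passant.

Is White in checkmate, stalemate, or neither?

White to move; white king on h2.
In check: yes, from the black queen on h7.
King squares — g1: attacked by Kf2; h1: attacked by Qh7; g2: attacked by Kf2; g3: attacked by Kf2; h3: attacked by Rf3.
Legal moves for White: none.
In check with no legal moves → checkmate.

checkmate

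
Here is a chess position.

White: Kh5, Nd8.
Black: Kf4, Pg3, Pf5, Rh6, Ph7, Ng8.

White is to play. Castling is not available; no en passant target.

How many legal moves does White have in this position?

White to move; king on h5.
In check: yes, from the black rook on h6.
Legal moves: none.
Count: 0.

0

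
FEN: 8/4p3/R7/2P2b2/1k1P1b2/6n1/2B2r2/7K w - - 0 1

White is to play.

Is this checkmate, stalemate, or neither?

White to move; white king on h1.
In check: yes, from the black knight on g3.
King squares — g1: available; g2: attacked by Rf2; h2: attacked by Rf2.
Legal moves for White: Kg1.
White is in check but has 1 legal move → neither.

neither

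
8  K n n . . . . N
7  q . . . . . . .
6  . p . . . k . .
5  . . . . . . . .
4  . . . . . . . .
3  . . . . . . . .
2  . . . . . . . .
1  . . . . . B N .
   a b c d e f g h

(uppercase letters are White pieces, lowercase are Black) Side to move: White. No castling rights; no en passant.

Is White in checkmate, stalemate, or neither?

White to move; white king on a8.
In check: yes, from the black queen on a7.
King squares — a7: attacked by Nc8; b7: attacked by Qa7; b8: attacked by Qa7.
Legal moves for White: none.
In check with no legal moves → checkmate.

checkmate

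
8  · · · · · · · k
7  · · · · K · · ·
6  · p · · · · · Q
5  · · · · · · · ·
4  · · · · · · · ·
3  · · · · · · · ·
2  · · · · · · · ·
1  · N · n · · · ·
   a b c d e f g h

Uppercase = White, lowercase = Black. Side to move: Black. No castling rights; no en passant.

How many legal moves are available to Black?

Black to move; king on h8.
In check: yes, from the white queen on h6.
Legal moves: Kg8.
Count: 1.

1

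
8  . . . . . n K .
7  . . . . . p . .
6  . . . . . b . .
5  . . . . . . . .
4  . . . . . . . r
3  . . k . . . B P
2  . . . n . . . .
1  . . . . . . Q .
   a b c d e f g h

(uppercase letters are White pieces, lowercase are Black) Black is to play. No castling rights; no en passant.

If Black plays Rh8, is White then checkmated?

no

After Rh8: white king on g8; in check: yes, from the black rook on h8.
White has 1 legal reply: Kxf7.
In check but a legal move exists → not checkmate.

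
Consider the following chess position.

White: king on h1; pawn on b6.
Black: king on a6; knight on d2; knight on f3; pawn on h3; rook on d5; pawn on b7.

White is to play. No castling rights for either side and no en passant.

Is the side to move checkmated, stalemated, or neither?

stalemate

White to move; white king on h1.
In check: no.
King squares — g1: attacked by Nf3; g2: attacked by Ph3; h2: attacked by Nf3.
Legal moves for White: none.
Not in check and no legal moves → stalemate.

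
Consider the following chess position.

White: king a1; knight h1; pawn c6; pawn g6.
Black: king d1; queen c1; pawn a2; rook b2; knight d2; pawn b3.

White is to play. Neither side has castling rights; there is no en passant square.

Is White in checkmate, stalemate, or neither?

checkmate

White to move; white king on a1.
In check: yes, from the black queen on c1.
King squares — b1: attacked by Qc1; a2: attacked by Rb2; b2: attacked by Qc1.
Legal moves for White: none.
In check with no legal moves → checkmate.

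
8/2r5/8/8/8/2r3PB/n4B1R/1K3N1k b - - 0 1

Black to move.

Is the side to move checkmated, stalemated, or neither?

checkmate

Black to move; black king on h1.
In check: yes, from the white rook on h2.
King squares — g1: attacked by Bf2; g2: attacked by Rh2; h2: attacked by Nf1.
Legal moves for Black: none.
In check with no legal moves → checkmate.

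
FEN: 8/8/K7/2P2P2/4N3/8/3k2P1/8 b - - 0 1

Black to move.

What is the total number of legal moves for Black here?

7

Black to move; king on d2.
In check: yes, from the white knight on e4.
Legal moves: Ke3, Kd3, Ke2, Kc2, Ke1, Kd1, Kc1.
Count: 7.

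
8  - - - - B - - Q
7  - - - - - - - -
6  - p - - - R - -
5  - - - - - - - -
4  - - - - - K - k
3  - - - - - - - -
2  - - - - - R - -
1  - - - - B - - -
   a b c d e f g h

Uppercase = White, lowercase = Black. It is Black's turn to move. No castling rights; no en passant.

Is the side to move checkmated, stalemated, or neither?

Black to move; black king on h4.
In check: yes, from the white queen on h8.
King squares — g3: attacked by Kf4; h3: attacked by Qh8; g4: attacked by Kf4; g5: attacked by Kf4; h5: attacked by Be8.
Legal moves for Black: none.
In check with no legal moves → checkmate.

checkmate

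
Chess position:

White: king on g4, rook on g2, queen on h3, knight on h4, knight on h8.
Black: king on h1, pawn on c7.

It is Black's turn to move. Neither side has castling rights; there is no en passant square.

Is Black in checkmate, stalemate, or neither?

checkmate

Black to move; black king on h1.
In check: yes, from the white queen on h3.
King squares — g1: attacked by Rg2; g2: attacked by Qh3; h2: attacked by Rg2.
Legal moves for Black: none.
In check with no legal moves → checkmate.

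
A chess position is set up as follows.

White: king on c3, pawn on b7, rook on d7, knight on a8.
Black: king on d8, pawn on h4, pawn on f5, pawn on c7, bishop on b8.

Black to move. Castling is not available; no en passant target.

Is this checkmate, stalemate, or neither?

Black to move; black king on d8.
In check: yes, from the white rook on d7.
King squares — c7: own pawn; d7: available; e7: attacked by Rd7; c8: attacked by Pb7; e8: available.
Legal moves for Black: Ke8, Kxd7.
Black is in check but has 2 legal moves → neither.

neither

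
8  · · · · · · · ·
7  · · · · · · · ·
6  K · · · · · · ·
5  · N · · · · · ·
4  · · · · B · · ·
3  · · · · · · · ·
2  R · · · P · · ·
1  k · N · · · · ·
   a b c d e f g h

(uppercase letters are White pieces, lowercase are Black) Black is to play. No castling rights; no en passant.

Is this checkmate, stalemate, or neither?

checkmate

Black to move; black king on a1.
In check: yes, from the white rook on a2.
King squares — b1: attacked by Be4; a2: attacked by Nc1; b2: attacked by Ra2.
Legal moves for Black: none.
In check with no legal moves → checkmate.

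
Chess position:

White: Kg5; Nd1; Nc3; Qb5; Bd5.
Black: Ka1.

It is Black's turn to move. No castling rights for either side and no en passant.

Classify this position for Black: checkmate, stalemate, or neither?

stalemate

Black to move; black king on a1.
In check: no.
King squares — b1: attacked by Nc3; a2: attacked by Nc3; b2: attacked by Nd1.
Legal moves for Black: none.
Not in check and no legal moves → stalemate.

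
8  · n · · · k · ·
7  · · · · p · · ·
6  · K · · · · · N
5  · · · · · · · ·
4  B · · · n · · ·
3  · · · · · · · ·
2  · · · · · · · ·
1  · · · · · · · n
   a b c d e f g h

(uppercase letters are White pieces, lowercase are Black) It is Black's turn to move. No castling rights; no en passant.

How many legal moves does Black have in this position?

Black to move; king on f8.
In check: no.
Legal moves: Kg7, Nd7+, Nc6, Na6, Nf6, Nd6, Ng5, Nc5, Neg3, Nc3, Nef2, Nd2, Nhg3, Nhf2, e6, e5.
Count: 16.

16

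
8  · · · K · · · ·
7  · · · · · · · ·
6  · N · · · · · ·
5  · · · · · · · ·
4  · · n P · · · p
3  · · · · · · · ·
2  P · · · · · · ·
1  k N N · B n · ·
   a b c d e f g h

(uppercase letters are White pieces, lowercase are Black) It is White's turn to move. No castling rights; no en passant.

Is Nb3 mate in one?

After Nb3: black king on a1; in check: yes, from the white knight on b3.
Black has 3 legal replies: Kb2, Kxa2, Kxb1.
In check but a legal move exists → not checkmate.

no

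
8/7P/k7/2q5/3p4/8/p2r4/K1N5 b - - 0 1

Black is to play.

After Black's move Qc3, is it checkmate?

yes

After Qc3: white king on a1; in check: yes, from the black queen on c3.
King squares — b1: attacked by Pa2; a2: attacked by Rd2; b2: attacked by Rd2.
White has no legal moves → checkmate.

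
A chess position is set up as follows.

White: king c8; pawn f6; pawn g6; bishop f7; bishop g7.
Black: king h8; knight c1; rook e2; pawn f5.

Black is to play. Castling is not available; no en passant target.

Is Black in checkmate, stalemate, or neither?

Black to move; black king on h8.
In check: yes, from the white bishop on g7.
King squares — g7: attacked by Pf6; h7: attacked by Pg6; g8: attacked by Bf7.
Legal moves for Black: none.
In check with no legal moves → checkmate.

checkmate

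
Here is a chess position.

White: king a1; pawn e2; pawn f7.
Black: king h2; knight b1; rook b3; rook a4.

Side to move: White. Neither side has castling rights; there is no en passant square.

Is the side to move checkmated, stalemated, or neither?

checkmate

White to move; white king on a1.
In check: yes, from the black rook on a4.
King squares — b1: attacked by Rb3; a2: attacked by Ra4; b2: attacked by Rb3.
Legal moves for White: none.
In check with no legal moves → checkmate.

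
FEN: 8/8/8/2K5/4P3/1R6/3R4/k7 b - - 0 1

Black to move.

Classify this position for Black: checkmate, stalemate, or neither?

Black to move; black king on a1.
In check: no.
King squares — b1: attacked by Rb3; a2: attacked by Rd2; b2: attacked by Rd2.
Legal moves for Black: none.
Not in check and no legal moves → stalemate.

stalemate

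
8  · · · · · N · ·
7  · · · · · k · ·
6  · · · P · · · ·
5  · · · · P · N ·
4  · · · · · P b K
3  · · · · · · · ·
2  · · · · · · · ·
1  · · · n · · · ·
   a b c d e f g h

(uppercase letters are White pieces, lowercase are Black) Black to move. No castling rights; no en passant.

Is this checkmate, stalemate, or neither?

Black to move; black king on f7.
In check: yes, from the white knight on g5.
King squares — e6: attacked by Ng5; f6: attacked by Pe5; g6: attacked by Nf8; e7: attacked by Pd6; g7: available; e8: available; f8: available; g8: available.
Legal moves for Black: Kg8, Kxf8, Ke8, Kg7.
Black is in check but has 4 legal moves → neither.

neither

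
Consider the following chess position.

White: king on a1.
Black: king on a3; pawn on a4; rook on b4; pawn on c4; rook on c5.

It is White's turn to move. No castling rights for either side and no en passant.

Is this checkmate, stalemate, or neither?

stalemate

White to move; white king on a1.
In check: no.
King squares — b1: attacked by Rb4; a2: attacked by Ka3; b2: attacked by Ka3.
Legal moves for White: none.
Not in check and no legal moves → stalemate.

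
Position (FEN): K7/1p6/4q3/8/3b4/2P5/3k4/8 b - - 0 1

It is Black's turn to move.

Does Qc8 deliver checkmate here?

After Qc8: white king on a8; in check: yes, from the black queen on c8.
King squares — a7: attacked by Bd4; b7: attacked by Qc8; b8: attacked by Qc8.
White has no legal moves → checkmate.

yes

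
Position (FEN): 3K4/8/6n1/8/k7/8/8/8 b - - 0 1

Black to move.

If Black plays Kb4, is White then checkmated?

After Kb4: white king on d8; in check: no.
White is not in check, so this cannot be checkmate.

no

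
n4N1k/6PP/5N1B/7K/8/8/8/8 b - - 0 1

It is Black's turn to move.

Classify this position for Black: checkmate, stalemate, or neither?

checkmate

Black to move; black king on h8.
In check: yes, from the white pawn on g7.
King squares — g7: attacked by Bh6; h7: attacked by Nf6; g8: attacked by Nf6.
Legal moves for Black: none.
In check with no legal moves → checkmate.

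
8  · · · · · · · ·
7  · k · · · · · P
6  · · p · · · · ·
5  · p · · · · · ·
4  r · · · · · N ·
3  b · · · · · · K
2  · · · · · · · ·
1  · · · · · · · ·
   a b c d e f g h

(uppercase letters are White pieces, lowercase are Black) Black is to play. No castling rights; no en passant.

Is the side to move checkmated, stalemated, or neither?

Black to move; black king on b7.
In check: no.
Legal moves for Black include: Kc8, Kb8, Ka8, Kc7, Ka7, Kb6, Ka6, Ra8, Ra7, Ra6, Ra5, Rxg4, Rf4, Re4, Rd4, Rc4, Rb4, Bf8, ... (list truncated; more exist).
Black has legal moves and is not in check → neither.

neither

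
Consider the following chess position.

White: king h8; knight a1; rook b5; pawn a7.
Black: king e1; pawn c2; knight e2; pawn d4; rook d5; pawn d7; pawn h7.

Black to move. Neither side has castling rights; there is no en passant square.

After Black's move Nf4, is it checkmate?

no

After Nf4: white king on h8; in check: no.
White is not in check, so this cannot be checkmate.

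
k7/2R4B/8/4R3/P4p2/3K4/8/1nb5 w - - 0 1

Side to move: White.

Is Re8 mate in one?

yes

After Re8: black king on a8; in check: yes, from the white rook on e8.
King squares — a7: attacked by Rc7; b7: attacked by Rc7; b8: attacked by Re8.
Black has no legal moves → checkmate.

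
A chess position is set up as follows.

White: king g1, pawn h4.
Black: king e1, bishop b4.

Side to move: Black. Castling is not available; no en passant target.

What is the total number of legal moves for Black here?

Black to move; king on e1.
In check: no.
Legal moves: Bf8, Be7, Bd6, Bc5+, Ba5, Bc3, Ba3, Bd2, Ke2, Kd2, Kd1.
Count: 11.

11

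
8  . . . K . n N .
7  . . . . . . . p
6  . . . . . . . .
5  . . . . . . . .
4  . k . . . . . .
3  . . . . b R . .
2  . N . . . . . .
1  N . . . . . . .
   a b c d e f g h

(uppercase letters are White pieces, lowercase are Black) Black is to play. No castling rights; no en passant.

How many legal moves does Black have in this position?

Black to move; king on b4.
In check: no.
Legal moves: Nd7, Ng6, Ne6+, Kc5, Kb5, Ka5, Kc3, Ka3, Ba7, Bh6, Bb6+, Bg5+, Bc5, Bf4, Bd4, Bf2, Bd2, Bg1, Bc1, h6, h5.
Count: 21.

21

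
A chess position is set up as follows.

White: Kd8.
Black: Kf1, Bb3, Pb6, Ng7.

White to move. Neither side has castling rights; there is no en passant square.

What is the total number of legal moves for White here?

White to move; king on d8.
In check: no.
Legal moves: Kc8, Ke7, Kd7, Kc7.
Count: 4.

4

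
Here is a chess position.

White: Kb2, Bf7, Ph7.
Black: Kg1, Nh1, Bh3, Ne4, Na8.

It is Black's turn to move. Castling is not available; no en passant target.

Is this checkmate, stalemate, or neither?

neither

Black to move; black king on g1.
In check: no.
Legal moves for Black include: Nc7, Nb6, Nf6, Nd6, Ng5, Nc5, Neg3, Nc3, Nef2, Nd2, Bc8, Bd7, Be6, Bf5, Bg4, Bg2, Bf1, Nhg3, ... (list truncated; more exist).
Black has legal moves and is not in check → neither.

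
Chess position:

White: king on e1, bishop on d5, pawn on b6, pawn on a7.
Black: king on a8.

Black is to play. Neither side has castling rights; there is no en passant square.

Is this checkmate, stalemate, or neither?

checkmate

Black to move; black king on a8.
In check: yes, from the white bishop on d5.
King squares — a7: attacked by Pb6; b7: attacked by Bd5; b8: attacked by Pa7.
Legal moves for Black: none.
In check with no legal moves → checkmate.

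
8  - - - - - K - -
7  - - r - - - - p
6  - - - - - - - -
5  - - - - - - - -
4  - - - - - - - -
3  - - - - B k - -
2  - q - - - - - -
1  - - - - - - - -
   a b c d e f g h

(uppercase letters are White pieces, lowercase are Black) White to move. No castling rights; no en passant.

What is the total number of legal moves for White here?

13

White to move; king on f8.
In check: no.
Legal moves: Kg8, Ke8, Ba7, Bh6, Bb6, Bg5, Bc5, Bf4, Bd4, Bf2, Bd2, Bg1, Bc1.
Count: 13.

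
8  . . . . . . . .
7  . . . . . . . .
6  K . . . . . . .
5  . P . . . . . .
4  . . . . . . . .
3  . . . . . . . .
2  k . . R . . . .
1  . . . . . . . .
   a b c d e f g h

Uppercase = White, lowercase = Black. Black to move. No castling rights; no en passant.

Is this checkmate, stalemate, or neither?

Black to move; black king on a2.
In check: yes, from the white rook on d2.
Legal moves for Black: Kb3, Ka3, Kb1, Ka1.
Black is in check but has 4 legal moves → neither.

neither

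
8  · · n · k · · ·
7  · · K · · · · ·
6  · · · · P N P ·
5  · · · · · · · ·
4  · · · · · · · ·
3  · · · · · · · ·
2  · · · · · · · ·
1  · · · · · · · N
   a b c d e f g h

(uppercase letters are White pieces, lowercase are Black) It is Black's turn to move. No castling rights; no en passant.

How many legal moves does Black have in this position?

Black to move; king on e8.
In check: yes, from the white knight on f6.
Legal moves: Kf8, Ke7.
Count: 2.

2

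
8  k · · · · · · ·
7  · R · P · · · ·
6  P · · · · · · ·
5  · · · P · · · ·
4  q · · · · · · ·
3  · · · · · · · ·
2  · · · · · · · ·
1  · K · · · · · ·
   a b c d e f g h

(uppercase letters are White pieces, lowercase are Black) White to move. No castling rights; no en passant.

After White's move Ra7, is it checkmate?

no

After Ra7: black king on a8; in check: yes, from the white rook on a7.
Black has 2 legal replies: Kb8, Kxa7.
In check but a legal move exists → not checkmate.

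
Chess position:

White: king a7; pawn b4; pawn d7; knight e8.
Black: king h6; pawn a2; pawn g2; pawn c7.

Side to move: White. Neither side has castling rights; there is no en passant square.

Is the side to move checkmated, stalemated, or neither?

neither

White to move; white king on a7.
In check: no.
Legal moves for White: Ng7, Nxc7, Nf6, Nd6, Kb8, Ka8, Kb7, Ka6, d8=Q, d8=R, d8=B, d8=N, b5.
White has 13 legal moves and is not in check → neither.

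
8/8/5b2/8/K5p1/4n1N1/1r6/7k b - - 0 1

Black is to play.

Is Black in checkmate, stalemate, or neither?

Black to move; black king on h1.
In check: yes, from the white knight on g3.
Legal moves for Black: Kh2, Kg2, Kg1.
Black is in check but has 3 legal moves → neither.

neither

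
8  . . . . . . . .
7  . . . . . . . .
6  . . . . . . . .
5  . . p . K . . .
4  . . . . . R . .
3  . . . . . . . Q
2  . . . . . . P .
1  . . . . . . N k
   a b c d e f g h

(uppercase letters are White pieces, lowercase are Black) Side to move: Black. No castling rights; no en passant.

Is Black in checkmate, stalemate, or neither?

neither

Black to move; black king on h1.
In check: yes, from the white queen on h3.
Legal moves for Black: Kxg1.
Black is in check but has 1 legal move → neither.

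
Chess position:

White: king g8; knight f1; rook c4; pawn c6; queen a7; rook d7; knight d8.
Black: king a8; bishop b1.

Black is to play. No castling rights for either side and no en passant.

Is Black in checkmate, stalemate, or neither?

Black to move; black king on a8.
In check: yes, from the white queen on a7.
King squares — a7: attacked by Rd7; b7: attacked by Pc6; b8: attacked by Qa7.
Legal moves for Black: none.
In check with no legal moves → checkmate.

checkmate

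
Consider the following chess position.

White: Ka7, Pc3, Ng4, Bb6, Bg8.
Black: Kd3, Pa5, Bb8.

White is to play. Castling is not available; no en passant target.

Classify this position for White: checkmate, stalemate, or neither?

neither

White to move; white king on a7.
In check: yes, from the black bishop on b8.
Legal moves for White: Kxb8, Ka8, Kb7, Ka6.
White is in check but has 4 legal moves → neither.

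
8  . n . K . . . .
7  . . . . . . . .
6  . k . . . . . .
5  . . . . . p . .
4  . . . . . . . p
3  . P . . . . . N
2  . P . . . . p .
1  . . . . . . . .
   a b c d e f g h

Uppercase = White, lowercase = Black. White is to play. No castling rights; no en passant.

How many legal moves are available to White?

White to move; king on d8.
In check: no.
Legal moves: Ke8, Kc8, Ke7, Ng5, Nf4, Nf2, Ng1, b4.
Count: 8.

8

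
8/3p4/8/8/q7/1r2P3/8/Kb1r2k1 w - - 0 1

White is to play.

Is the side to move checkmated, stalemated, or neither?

checkmate

White to move; white king on a1.
In check: yes, from the black queen on a4.
King squares — b1: attacked by Rd1; a2: attacked by Bb1; b2: attacked by Rb3.
Legal moves for White: none.
In check with no legal moves → checkmate.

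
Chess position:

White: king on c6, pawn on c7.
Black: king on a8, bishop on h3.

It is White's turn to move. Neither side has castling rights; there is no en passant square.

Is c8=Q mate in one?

no

After c8=Q: black king on a8; in check: yes, from the white queen on c8.
Black has 2 legal replies: Ka7, Bxc8.
In check but a legal move exists → not checkmate.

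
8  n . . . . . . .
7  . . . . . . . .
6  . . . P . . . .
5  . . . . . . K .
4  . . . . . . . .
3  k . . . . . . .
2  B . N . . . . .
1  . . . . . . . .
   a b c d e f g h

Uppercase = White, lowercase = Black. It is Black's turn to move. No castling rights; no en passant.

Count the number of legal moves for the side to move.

3

Black to move; king on a3.
In check: yes, from the white knight on c2.
Legal moves: Ka4, Kb2, Kxa2.
Count: 3.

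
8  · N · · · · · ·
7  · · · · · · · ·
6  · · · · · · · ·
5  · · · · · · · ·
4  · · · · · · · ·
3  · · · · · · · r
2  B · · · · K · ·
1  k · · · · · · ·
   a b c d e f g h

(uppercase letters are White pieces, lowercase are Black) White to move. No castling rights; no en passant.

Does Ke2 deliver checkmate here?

no

After Ke2: black king on a1; in check: no.
Black is not in check, so this cannot be checkmate.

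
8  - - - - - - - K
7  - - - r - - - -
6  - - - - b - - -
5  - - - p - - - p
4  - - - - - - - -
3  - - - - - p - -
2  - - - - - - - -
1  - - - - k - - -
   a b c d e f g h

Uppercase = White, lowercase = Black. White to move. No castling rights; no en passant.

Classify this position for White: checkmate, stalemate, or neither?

stalemate

White to move; white king on h8.
In check: no.
King squares — g7: attacked by Rd7; h7: attacked by Rd7; g8: attacked by Be6.
Legal moves for White: none.
Not in check and no legal moves → stalemate.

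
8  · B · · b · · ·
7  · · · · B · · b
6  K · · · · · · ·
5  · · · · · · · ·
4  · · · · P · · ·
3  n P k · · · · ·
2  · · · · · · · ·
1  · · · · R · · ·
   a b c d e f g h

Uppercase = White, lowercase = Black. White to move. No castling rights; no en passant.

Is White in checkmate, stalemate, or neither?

White to move; white king on a6.
In check: no.
Legal moves for White include: Bc7, Ba7, Bbd6, Be5+, Bf4, Bg3, Bh2, Bf8, Bd8, Bf6+, Bed6, Bg5, Bc5, Bh4, Bb4+, Bxa3, Kb7, Ka7, ... (list truncated; more exist).
White has legal moves and is not in check → neither.

neither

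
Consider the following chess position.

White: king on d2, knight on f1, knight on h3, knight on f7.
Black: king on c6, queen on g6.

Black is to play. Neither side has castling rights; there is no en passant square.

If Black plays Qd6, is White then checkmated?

no

After Qd6: white king on d2; in check: yes, from the black queen on d6.
White has 7 legal replies: Ke3, Kc3, Ke2, Kc2, Ke1, Kc1, Nxd6.
In check but a legal move exists → not checkmate.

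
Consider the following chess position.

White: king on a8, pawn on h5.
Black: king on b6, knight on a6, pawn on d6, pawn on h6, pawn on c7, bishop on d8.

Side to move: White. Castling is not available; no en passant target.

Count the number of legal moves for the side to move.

0

White to move; king on a8.
In check: no.
Legal moves: none.
Count: 0.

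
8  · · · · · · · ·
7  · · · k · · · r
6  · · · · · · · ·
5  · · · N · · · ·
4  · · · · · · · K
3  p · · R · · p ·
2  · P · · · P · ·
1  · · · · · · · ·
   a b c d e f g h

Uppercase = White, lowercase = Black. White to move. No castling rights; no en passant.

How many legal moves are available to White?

3

White to move; king on h4.
In check: yes, from the black rook on h7.
Legal moves: Kg5, Kg4, Kxg3.
Count: 3.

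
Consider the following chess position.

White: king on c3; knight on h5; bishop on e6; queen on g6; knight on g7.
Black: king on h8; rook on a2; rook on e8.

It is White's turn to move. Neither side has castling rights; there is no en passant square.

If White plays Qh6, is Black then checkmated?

After Qh6: black king on h8; in check: yes, from the white queen on h6.
King squares — g7: attacked by Nh5; h7: attacked by Qh6; g8: attacked by Be6.
Black has no legal moves → checkmate.

yes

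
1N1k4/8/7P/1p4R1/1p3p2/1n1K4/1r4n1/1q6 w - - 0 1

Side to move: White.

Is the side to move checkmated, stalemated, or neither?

checkmate

White to move; white king on d3.
In check: yes, from the black queen on b1.
King squares — c2: attacked by Qb1; d2: attacked by Rb2; e2: attacked by Rb2; c3: attacked by Pb4; e3: attacked by Ng2; c4: attacked by Pb5; d4: attacked by Nb3; e4: attacked by Qb1.
Legal moves for White: none.
In check with no legal moves → checkmate.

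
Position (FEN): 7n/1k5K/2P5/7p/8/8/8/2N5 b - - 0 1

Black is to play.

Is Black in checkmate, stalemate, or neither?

Black to move; black king on b7.
In check: yes, from the white pawn on c6.
King squares — a6: available; b6: available; c6: available; a7: available; c7: available; a8: available; b8: available; c8: available.
Legal moves for Black: Kc8, Kb8, Ka8, Kc7, Ka7, Kxc6, Kb6, Ka6.
Black is in check but has 8 legal moves → neither.

neither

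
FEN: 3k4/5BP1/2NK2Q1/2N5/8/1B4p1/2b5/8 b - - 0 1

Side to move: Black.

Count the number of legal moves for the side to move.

Black to move; king on d8.
In check: yes, from the white knight on c6.
Legal moves: Kc8.
Count: 1.

1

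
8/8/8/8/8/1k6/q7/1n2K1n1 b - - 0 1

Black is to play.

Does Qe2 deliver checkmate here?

After Qe2: white king on e1; in check: yes, from the black queen on e2.
King squares — d1: attacked by Qe2; f1: attacked by Qe2; d2: attacked by Nb1; e2: attacked by Ng1; f2: attacked by Qe2.
White has no legal moves → checkmate.

yes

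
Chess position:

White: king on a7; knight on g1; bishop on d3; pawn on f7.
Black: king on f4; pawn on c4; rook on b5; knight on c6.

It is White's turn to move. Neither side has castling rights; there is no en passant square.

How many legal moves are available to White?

White to move; king on a7.
In check: yes, from the black knight on c6.
Legal moves: Ka8, Ka6.
Count: 2.

2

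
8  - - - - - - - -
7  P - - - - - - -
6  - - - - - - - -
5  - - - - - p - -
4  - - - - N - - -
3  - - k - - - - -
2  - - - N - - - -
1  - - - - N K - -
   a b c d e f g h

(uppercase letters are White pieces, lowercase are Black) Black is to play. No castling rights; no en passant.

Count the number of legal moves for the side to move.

Black to move; king on c3.
In check: yes, from the white knight on e4.
Legal moves: Kd4, Kb4, Kb2, fxe4.
Count: 4.

4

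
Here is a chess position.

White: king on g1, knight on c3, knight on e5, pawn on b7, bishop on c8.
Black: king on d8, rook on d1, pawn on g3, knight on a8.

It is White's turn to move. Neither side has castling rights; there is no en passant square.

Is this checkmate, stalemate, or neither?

neither

White to move; white king on g1.
In check: yes, from the black rook on d1.
King squares — f1: attacked by Rd1; h1: attacked by Rd1; f2: attacked by Pg3; g2: available; h2: attacked by Pg3.
Legal moves for White: Kg2, Nxd1.
White is in check but has 2 legal moves → neither.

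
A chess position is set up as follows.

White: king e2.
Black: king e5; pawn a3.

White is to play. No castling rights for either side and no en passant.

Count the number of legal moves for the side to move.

8

White to move; king on e2.
In check: no.
Legal moves: Kf3, Ke3, Kd3, Kf2, Kd2, Kf1, Ke1, Kd1.
Count: 8.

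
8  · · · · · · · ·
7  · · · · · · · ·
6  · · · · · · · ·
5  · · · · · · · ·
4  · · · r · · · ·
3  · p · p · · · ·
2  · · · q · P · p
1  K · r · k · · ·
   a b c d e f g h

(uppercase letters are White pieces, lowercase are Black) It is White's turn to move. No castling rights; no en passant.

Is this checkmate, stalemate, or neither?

checkmate

White to move; white king on a1.
In check: yes, from the black rook on c1.
King squares — b1: attacked by Rc1; a2: attacked by Qd2; b2: attacked by Qd2.
Legal moves for White: none.
In check with no legal moves → checkmate.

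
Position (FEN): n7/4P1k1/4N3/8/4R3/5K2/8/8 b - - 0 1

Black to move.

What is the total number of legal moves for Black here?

7

Black to move; king on g7.
In check: yes, from the white knight on e6.
Legal moves: Kh8, Kg8, Kh7, Kf7, Kh6, Kg6, Kf6.
Count: 7.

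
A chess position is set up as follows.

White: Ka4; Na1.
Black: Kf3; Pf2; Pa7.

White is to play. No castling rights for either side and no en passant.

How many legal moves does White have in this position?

7

White to move; king on a4.
In check: no.
Legal moves: Kb5, Ka5, Kb4, Kb3, Ka3, Nb3, Nc2.
Count: 7.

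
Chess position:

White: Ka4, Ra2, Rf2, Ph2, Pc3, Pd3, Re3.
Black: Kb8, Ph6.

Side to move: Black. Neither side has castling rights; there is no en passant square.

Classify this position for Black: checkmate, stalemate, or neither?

neither

Black to move; black king on b8.
In check: no.
Legal moves for Black: Kc8, Ka8, Kc7, Kb7, Ka7, h5.
Black has 6 legal moves and is not in check → neither.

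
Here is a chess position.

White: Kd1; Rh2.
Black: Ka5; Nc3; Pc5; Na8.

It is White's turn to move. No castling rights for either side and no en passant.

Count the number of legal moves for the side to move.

4

White to move; king on d1.
In check: yes, from the black knight on c3.
Legal moves: Kd2, Kc2, Ke1, Kc1.
Count: 4.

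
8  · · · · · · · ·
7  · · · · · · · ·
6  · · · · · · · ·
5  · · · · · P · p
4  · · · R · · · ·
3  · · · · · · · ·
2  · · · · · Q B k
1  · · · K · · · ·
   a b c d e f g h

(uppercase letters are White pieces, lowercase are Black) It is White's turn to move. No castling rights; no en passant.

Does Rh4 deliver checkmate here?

yes

After Rh4: black king on h2; in check: yes, from the white rook on h4.
King squares — g1: attacked by Qf2; h1: attacked by Bg2; g2: attacked by Qf2; g3: attacked by Qf2; h3: attacked by Bg2.
Black has no legal moves → checkmate.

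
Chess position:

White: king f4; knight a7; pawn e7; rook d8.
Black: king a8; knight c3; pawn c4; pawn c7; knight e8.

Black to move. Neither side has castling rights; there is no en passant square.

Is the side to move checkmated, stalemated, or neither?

neither

Black to move; black king on a8.
In check: yes, from the white rook on d8.
Legal moves for Black: Kb7, Kxa7.
Black is in check but has 2 legal moves → neither.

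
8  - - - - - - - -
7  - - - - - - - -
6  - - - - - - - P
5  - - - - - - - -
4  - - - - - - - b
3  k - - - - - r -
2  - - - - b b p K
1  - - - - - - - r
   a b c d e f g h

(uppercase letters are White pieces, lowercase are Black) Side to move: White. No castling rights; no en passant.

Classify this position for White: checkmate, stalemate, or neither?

White to move; white king on h2.
In check: yes, from the black rook on h1.
King squares — g1: attacked by Rh1; h1: attacked by Pg2; g2: attacked by Rg3; g3: attacked by Bf2; h3: attacked by Rh1.
Legal moves for White: none.
In check with no legal moves → checkmate.

checkmate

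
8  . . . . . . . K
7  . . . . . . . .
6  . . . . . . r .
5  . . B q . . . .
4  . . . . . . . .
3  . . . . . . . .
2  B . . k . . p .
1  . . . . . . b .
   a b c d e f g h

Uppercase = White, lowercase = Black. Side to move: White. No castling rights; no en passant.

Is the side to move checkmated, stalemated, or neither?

White to move; white king on h8.
In check: no.
Legal moves for White: Kh7, Bf8, Be7, Ba7, Bd6, Bb6, Bd4, Bb4+, Be3+, Ba3, Bf2, Bxg1, Bxd5, Bc4, Bb3, Bb1.
White has 16 legal moves and is not in check → neither.

neither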